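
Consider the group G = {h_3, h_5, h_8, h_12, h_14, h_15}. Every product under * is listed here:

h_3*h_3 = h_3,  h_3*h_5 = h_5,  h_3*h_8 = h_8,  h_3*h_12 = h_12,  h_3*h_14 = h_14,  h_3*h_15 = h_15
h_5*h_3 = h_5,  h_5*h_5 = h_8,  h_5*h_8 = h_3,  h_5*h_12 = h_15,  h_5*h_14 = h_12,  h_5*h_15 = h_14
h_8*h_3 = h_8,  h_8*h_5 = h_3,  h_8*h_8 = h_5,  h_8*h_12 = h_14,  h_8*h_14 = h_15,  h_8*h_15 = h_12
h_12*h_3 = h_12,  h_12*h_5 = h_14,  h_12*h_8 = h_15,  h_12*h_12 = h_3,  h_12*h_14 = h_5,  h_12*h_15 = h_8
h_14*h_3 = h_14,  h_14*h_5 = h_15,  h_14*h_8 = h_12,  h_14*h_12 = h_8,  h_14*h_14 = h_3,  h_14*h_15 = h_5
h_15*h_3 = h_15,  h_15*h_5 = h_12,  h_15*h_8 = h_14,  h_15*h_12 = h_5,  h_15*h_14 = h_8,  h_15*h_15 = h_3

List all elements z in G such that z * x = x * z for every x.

{h_3}

An element z is central iff its row equals its column in the table.
For h_5: h_5 * h_12 = h_15 ≠ h_14 = h_12 * h_5, so h_5 ∉ Z.
Checking each element this way leaves Z(G) = {h_3}.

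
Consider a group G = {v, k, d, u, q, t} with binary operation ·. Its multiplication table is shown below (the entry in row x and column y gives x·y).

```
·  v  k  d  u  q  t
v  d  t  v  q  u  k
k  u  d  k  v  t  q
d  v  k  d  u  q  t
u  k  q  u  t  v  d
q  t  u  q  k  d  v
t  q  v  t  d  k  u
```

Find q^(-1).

First locate the identity: row d matches the header, so d is the identity.
Scan row q for d: q·q = d. Hence q^(-1) = q.

q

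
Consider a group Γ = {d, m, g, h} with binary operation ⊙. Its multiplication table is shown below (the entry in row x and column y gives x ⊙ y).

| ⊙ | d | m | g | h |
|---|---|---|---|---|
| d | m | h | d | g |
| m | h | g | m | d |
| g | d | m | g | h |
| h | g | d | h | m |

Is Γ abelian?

Yes

Check whether the table is symmetric across its main diagonal.
Every entry (row x, col y) equals the entry (row y, col x), so Γ is abelian.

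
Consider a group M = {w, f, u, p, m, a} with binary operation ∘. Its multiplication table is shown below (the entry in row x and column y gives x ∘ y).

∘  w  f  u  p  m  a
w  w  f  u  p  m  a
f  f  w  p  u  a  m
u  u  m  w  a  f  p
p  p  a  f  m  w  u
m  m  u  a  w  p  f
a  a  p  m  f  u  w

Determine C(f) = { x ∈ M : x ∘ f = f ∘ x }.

{f, w}

Compare row f with column f entry by entry.
m ∘ f = u but f ∘ m = a, so m does not.
Collecting the elements that commute with f: C(f) = {f, w}.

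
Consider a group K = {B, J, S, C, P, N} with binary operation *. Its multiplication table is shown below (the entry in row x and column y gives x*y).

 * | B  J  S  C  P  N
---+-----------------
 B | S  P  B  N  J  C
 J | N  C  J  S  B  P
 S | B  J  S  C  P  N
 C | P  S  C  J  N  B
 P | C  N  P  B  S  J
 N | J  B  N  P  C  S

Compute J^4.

J

J^1 = J
J^2 = J*J = C
J^3 = C*J = S
J^4 = S*J = J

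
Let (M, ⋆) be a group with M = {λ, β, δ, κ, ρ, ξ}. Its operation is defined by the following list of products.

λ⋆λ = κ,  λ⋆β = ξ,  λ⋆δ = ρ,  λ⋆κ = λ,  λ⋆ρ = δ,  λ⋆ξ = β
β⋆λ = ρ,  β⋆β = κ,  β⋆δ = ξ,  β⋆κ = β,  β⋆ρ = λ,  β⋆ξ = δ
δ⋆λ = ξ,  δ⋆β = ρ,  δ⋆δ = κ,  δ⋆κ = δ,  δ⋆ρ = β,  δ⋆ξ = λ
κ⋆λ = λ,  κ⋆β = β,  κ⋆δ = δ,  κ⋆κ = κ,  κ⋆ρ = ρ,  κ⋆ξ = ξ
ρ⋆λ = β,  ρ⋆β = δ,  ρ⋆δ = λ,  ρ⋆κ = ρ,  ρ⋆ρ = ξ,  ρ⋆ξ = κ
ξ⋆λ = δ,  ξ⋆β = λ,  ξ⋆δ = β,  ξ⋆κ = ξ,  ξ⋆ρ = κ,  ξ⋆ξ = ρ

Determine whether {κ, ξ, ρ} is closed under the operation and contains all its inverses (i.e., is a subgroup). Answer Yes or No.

{κ, ξ, ρ} contains the identity κ.
Checking products: every product of two elements of {κ, ξ, ρ} (read from the table) lies in {κ, ξ, ρ}, so the set is closed.
In a finite group, a nonempty closed subset is a subgroup. So {κ, ξ, ρ} ≤ M.

Yes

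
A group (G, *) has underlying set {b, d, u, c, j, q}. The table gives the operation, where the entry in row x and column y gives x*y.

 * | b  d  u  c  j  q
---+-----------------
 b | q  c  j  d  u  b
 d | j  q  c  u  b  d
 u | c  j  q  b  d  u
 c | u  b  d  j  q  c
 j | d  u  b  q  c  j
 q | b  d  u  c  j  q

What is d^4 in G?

q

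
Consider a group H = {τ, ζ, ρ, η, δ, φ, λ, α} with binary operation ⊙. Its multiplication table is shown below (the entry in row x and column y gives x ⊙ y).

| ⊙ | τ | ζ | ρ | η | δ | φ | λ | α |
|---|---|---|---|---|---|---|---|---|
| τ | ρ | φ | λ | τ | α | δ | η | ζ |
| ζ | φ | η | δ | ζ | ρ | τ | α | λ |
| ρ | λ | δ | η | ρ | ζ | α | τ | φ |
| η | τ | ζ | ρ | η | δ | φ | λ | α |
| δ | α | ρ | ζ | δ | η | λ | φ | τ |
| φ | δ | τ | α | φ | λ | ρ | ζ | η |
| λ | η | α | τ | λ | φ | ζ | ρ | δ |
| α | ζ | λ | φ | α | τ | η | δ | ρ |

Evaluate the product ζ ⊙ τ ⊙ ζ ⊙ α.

ζ ⊙ τ = φ
φ ⊙ ζ = τ
τ ⊙ α = ζ

ζ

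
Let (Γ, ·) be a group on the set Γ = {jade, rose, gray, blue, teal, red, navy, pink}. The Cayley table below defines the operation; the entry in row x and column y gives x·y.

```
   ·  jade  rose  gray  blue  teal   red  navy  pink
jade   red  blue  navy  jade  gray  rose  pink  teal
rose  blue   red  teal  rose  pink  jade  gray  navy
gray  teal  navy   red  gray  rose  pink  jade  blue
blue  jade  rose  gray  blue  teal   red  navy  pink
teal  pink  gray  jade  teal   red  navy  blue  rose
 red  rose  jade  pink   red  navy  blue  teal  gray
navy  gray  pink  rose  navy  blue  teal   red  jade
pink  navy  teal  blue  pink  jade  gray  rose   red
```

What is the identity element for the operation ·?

blue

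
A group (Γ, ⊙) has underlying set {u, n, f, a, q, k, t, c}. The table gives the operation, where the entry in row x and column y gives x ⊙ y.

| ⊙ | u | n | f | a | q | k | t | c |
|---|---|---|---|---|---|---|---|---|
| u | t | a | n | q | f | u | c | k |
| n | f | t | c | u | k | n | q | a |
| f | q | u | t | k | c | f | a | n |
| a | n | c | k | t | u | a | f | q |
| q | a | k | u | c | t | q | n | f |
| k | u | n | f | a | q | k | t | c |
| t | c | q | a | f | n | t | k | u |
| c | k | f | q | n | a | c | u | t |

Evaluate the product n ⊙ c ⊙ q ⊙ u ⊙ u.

c

n ⊙ c = a
a ⊙ q = u
u ⊙ u = t
t ⊙ u = c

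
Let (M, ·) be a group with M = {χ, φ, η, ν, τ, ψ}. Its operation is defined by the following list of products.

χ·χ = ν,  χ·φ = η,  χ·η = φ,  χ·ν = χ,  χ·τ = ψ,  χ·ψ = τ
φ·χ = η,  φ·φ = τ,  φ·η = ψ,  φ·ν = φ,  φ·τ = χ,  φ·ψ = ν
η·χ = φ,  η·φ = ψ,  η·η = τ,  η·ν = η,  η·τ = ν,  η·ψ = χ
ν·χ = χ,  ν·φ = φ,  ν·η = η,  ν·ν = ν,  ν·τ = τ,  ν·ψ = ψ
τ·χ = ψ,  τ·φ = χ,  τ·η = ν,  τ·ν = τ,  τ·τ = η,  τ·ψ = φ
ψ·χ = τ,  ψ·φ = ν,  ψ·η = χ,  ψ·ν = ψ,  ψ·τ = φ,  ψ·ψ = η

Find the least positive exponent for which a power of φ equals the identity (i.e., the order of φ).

6

The identity element is ν (its row matches the header).
φ^1 = φ
φ^2 = φ·φ = τ
φ^3 = τ·φ = χ
φ^4 = χ·φ = η
φ^5 = η·φ = ψ
φ^6 = ψ·φ = ν
The first power of φ equal to the identity is φ^6, so ord(φ) = 6.
(Structurally, M here is isomorphic to the cyclic group Z_6.)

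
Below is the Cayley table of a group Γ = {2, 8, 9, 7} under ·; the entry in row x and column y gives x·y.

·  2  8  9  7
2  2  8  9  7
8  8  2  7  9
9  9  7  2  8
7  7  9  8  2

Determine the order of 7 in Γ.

2

The identity element is 2 (its row matches the header).
7^1 = 7
7^2 = 7·7 = 2
The first power of 7 equal to the identity is 7^2, so ord(7) = 2.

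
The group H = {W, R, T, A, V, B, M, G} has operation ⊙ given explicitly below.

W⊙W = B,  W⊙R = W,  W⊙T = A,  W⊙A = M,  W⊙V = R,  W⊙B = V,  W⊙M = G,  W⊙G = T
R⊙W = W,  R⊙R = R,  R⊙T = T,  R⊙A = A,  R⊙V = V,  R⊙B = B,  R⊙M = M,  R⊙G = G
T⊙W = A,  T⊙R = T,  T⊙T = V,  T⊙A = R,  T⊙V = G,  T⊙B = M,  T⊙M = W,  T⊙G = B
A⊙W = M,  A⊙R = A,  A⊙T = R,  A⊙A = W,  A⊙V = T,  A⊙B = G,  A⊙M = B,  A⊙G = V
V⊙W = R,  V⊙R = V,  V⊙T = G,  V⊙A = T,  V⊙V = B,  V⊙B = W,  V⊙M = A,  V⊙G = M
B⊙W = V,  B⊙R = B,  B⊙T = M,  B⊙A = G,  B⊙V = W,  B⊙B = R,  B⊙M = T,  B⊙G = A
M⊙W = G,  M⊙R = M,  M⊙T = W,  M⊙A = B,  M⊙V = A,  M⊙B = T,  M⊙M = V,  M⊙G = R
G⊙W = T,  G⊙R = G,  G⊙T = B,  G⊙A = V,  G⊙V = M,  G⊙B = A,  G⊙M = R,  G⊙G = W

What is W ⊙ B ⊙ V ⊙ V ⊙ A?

W ⊙ B = V
V ⊙ V = B
B ⊙ V = W
W ⊙ A = M
(Structurally, H here is isomorphic to the cyclic group Z_8.)

M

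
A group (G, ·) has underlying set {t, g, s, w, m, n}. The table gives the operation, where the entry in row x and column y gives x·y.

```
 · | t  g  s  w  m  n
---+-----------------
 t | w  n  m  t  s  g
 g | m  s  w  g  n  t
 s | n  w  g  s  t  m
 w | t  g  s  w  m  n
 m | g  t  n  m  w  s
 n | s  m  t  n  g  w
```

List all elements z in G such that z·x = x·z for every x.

{w}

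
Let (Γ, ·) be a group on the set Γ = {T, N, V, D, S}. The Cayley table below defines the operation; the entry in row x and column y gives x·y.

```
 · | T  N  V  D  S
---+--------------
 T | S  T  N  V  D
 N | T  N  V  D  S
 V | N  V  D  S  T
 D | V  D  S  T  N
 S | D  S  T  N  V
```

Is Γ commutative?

Check whether the table is symmetric across its main diagonal.
Every entry (row x, col y) equals the entry (row y, col x), so Γ is abelian.

Yes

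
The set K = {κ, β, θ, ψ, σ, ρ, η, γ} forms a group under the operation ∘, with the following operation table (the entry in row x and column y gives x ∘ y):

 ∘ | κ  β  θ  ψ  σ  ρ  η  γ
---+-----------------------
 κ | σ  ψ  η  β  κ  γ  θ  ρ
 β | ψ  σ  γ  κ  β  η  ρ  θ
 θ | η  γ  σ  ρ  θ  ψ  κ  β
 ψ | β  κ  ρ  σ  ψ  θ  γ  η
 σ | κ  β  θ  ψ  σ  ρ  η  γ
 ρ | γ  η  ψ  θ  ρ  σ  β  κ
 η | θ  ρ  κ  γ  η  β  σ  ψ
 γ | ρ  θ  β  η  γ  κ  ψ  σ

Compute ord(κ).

2

The identity element is σ (its row matches the header).
κ^1 = κ
κ^2 = κ ∘ κ = σ
The first power of κ equal to the identity is κ^2, so ord(κ) = 2.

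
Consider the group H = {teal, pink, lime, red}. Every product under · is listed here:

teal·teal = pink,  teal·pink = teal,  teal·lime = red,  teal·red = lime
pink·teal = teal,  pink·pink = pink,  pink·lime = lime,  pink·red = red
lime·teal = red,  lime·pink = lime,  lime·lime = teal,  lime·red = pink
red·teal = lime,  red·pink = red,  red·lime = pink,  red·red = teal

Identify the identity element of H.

The identity e satisfies e·x = x for all x, so its row in the table reproduces the column headers.
Row pink reads: teal, pink, lime, red — exactly the header order. So pink is the identity.
(Structurally, H here is isomorphic to the cyclic group Z_4.)

pink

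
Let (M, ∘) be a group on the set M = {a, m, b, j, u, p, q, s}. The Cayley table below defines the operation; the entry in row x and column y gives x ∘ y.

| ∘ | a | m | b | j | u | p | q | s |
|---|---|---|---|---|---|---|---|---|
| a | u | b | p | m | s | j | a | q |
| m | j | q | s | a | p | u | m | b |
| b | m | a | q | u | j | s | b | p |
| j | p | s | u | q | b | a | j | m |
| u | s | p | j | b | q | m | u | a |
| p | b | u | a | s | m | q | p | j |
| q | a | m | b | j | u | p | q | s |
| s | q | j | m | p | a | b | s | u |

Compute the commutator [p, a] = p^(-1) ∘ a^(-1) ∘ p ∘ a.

u

Identity is q; from the table p^(-1) = p and a^(-1) = s.
p ∘ s = j
j ∘ p = a
a ∘ a = u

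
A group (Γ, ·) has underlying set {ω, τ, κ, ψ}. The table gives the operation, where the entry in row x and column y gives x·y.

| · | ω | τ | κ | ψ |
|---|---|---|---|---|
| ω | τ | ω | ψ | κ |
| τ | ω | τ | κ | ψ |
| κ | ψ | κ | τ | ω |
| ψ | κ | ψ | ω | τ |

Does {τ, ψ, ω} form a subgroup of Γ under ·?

No

ω·ψ = κ, which is not in {τ, ψ, ω}.
The subset is not closed under ·, so it is not a subgroup.
(Structurally, Γ here is isomorphic to the Klein four-group V_4.)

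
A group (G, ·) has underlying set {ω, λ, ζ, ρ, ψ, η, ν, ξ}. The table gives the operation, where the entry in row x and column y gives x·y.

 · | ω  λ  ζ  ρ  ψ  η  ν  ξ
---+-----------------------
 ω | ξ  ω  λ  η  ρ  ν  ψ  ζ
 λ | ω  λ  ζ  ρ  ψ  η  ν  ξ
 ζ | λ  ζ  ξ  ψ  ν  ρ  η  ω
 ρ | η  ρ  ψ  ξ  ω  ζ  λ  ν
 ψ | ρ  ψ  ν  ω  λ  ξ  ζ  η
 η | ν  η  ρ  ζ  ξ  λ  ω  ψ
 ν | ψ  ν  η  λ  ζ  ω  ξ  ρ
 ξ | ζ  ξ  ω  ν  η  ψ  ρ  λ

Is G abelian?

Yes

Check whether the table is symmetric across its main diagonal.
Every entry (row x, col y) equals the entry (row y, col x), so G is abelian.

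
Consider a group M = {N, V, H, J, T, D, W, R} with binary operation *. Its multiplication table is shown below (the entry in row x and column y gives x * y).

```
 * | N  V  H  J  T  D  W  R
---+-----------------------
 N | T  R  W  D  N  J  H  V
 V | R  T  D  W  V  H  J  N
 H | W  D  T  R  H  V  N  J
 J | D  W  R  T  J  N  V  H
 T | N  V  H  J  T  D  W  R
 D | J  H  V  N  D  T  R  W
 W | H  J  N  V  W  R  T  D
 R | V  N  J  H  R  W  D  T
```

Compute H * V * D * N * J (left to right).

D

H * V = D
D * D = T
T * N = N
N * J = D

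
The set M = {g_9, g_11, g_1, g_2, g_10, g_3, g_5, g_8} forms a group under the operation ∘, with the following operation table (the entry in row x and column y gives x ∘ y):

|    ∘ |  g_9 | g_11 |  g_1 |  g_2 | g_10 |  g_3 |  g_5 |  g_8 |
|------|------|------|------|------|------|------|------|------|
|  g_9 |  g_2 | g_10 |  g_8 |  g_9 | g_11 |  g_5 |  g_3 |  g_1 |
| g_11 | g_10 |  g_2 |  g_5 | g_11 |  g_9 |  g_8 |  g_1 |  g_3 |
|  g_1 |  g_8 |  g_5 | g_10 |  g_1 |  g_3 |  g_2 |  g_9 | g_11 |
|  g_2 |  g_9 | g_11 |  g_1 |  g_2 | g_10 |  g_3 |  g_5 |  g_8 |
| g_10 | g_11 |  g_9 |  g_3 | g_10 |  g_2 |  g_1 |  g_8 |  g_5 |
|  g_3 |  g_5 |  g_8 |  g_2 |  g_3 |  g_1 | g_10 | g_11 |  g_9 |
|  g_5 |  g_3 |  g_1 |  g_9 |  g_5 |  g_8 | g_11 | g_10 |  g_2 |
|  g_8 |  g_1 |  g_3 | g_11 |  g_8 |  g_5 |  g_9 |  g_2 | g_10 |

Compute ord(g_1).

The identity element is g_2 (its row matches the header).
g_1^1 = g_1
g_1^2 = g_1 ∘ g_1 = g_10
g_1^3 = g_10 ∘ g_1 = g_3
g_1^4 = g_3 ∘ g_1 = g_2
The first power of g_1 equal to the identity is g_1^4, so ord(g_1) = 4.

4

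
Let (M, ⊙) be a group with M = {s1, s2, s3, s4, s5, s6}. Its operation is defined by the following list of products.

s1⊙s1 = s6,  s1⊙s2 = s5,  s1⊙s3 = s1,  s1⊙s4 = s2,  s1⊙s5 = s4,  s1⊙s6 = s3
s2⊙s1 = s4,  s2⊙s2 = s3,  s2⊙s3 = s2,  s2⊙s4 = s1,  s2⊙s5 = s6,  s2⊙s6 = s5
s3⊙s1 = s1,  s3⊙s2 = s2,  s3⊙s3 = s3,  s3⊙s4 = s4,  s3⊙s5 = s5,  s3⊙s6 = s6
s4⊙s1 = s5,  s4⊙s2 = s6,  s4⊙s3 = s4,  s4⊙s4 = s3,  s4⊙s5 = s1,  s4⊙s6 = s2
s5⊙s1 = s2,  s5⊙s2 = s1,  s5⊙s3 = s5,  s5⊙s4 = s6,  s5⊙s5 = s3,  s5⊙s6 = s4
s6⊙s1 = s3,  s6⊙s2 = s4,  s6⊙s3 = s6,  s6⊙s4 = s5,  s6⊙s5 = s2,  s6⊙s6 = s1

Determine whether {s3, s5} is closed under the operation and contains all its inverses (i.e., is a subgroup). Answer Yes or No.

Yes

{s3, s5} contains the identity s3.
Checking products: every product of two elements of {s3, s5} (read from the table) lies in {s3, s5}, so the set is closed.
In a finite group, a nonempty closed subset is a subgroup. So {s3, s5} ≤ M.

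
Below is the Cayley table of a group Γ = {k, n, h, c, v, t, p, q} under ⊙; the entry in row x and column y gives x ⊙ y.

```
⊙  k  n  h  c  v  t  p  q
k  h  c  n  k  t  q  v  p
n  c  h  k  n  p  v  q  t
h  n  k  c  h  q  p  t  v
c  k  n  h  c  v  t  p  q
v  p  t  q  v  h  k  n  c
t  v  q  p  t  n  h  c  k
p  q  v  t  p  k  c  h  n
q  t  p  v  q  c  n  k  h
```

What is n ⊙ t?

Read row n, column t: n ⊙ t = v.
(Structurally, Γ here is isomorphic to the quaternion group Q_8.)

v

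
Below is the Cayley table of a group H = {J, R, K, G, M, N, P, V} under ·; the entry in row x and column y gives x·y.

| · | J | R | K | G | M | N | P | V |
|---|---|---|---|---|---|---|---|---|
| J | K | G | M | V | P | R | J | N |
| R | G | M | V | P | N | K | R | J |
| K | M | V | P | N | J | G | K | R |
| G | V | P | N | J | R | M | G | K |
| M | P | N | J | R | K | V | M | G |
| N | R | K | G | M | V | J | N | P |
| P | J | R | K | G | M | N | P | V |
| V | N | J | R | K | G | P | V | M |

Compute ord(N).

8

The identity element is P (its row matches the header).
N^1 = N
N^2 = N·N = J
N^3 = J·N = R
N^4 = R·N = K
N^5 = K·N = G
N^6 = G·N = M
N^7 = M·N = V
N^8 = V·N = P
The first power of N equal to the identity is N^8, so ord(N) = 8.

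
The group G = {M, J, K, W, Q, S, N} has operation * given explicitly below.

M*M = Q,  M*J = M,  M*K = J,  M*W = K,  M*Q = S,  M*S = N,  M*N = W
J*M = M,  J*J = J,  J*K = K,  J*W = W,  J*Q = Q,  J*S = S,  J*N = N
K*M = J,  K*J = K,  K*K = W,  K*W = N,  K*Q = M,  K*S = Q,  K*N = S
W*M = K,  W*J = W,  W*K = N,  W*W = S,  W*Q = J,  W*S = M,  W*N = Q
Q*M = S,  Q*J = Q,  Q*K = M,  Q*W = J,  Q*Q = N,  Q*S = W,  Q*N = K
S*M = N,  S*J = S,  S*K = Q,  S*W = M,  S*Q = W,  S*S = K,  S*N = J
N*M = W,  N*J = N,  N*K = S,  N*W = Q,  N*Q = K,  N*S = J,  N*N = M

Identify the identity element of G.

J

The identity e satisfies e * x = x for all x, so its row in the table reproduces the column headers.
Row J reads: M, J, K, W, Q, S, N — exactly the header order. So J is the identity.
(Structurally, G here is isomorphic to the cyclic group Z_7.)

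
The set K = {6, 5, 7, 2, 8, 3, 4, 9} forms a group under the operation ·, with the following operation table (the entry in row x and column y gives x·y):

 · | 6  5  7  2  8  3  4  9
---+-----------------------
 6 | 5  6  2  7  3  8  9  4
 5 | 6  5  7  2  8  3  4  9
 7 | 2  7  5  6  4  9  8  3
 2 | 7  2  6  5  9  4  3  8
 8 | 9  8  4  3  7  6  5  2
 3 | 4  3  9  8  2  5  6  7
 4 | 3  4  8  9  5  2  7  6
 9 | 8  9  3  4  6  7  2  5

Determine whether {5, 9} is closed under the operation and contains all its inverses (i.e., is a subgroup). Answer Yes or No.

Yes

{5, 9} contains the identity 5.
Checking products: every product of two elements of {5, 9} (read from the table) lies in {5, 9}, so the set is closed.
In a finite group, a nonempty closed subset is a subgroup. So {5, 9} ≤ K.
(Structurally, K here is isomorphic to the dihedral group D_4.)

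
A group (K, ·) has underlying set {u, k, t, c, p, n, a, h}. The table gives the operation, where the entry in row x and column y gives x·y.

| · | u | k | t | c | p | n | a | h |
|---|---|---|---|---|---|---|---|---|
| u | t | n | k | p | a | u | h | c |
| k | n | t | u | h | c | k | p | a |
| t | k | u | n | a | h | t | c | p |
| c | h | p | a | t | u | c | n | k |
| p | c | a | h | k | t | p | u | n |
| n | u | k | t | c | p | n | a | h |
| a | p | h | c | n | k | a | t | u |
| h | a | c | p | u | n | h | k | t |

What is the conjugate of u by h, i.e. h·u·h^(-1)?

k

The identity is n. In row h, the entry n sits in column p, so h^(-1) = p.
h·u = a
a·p = k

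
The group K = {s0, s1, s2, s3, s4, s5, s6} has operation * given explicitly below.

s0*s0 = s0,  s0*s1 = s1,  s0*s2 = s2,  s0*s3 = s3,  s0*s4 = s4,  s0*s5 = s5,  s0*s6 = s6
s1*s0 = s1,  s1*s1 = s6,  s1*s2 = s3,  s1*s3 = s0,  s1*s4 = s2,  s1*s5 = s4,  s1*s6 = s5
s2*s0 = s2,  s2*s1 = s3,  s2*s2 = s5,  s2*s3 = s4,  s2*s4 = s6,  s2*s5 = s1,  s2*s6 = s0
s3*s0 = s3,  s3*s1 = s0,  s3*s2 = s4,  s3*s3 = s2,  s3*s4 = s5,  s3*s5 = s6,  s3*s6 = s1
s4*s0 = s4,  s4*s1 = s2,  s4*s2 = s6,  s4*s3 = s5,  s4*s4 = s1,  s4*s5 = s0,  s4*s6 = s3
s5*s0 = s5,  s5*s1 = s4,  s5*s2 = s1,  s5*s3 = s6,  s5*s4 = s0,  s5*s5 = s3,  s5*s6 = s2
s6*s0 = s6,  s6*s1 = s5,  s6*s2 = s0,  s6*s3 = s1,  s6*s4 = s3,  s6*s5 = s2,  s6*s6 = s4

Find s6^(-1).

First locate the identity: row s0 matches the header, so s0 is the identity.
Scan row s6 for s0: s6 * s2 = s0. Hence s6^(-1) = s2.

s2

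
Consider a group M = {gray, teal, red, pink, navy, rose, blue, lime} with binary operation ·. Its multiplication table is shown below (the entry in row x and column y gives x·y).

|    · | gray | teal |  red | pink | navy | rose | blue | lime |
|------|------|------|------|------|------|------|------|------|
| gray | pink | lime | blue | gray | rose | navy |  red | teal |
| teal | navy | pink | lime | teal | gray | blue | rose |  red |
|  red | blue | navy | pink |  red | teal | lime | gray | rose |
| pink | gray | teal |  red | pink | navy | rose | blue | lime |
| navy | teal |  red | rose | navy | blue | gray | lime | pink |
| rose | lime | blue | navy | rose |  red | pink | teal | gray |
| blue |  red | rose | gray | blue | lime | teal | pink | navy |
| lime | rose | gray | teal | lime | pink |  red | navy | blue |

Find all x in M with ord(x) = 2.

Identity is pink. Compute the order of each non-identity element by repeated multiplication:
  gray: gray → pink  (order 2)
  teal: teal → pink  (order 2)
  red: red → pink  (order 2)
  navy: navy → blue → lime → pink  (order 4)
  rose: rose → pink  (order 2)
  blue: blue → pink  (order 2)
  lime: lime → blue → navy → pink  (order 4)
Elements of order 2: {blue, gray, red, rose, teal}.

{blue, gray, red, rose, teal}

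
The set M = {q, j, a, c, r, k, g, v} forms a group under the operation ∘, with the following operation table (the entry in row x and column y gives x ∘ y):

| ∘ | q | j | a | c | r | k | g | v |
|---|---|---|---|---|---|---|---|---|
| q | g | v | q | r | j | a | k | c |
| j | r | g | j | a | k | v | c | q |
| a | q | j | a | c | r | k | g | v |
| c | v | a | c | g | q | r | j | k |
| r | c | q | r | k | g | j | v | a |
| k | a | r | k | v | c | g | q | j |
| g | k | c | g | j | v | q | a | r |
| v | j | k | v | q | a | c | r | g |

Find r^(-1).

v

First locate the identity: row a matches the header, so a is the identity.
Scan row r for a: r ∘ v = a. Hence r^(-1) = v.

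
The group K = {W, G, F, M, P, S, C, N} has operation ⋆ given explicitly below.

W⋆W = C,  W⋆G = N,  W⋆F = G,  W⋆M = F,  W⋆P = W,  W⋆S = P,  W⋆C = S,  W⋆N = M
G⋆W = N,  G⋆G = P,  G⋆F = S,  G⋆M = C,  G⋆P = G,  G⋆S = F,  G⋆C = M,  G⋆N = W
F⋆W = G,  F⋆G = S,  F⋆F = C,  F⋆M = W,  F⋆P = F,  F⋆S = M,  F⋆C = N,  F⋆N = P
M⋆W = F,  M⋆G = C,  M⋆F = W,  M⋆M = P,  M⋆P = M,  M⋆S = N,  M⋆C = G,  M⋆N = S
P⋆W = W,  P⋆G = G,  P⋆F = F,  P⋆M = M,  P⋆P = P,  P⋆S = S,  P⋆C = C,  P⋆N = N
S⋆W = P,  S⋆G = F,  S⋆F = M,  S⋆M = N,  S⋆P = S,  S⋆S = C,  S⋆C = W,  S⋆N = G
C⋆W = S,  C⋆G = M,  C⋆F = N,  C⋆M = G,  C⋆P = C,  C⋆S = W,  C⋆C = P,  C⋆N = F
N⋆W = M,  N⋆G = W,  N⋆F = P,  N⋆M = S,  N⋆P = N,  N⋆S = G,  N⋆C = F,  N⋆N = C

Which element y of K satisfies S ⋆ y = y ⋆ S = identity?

First locate the identity: row P matches the header, so P is the identity.
Scan row S for P: S ⋆ W = P. Hence S^(-1) = W.
(Structurally, K here is isomorphic to Z_2 x Z_4.)

W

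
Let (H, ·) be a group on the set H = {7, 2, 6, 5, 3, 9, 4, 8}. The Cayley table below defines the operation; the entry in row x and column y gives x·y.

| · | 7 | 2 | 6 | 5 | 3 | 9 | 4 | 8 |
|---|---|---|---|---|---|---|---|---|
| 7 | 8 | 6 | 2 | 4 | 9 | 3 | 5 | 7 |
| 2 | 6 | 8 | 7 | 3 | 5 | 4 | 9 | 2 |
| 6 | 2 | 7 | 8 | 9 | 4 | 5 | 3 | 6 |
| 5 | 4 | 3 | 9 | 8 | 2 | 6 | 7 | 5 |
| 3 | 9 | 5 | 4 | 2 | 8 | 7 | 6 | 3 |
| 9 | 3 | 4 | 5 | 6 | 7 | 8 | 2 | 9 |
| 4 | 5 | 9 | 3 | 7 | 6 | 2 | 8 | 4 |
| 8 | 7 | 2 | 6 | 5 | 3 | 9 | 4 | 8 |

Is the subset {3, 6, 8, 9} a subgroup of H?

No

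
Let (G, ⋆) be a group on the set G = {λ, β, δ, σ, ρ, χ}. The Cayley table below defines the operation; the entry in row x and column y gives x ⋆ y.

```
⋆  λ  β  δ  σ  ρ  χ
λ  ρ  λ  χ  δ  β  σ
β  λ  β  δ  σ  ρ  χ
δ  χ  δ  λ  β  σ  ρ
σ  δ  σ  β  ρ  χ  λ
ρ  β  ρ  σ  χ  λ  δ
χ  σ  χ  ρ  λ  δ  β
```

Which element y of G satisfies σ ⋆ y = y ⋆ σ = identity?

First locate the identity: row β matches the header, so β is the identity.
Scan row σ for β: σ ⋆ δ = β. Hence σ^(-1) = δ.

δ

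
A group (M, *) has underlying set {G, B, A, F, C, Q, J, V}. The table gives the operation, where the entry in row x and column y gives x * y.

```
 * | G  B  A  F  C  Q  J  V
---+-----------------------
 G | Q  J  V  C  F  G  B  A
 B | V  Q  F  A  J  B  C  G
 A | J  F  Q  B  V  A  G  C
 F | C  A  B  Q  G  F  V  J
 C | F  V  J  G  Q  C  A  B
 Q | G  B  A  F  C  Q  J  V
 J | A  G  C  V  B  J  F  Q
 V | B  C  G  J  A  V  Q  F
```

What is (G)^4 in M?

Q

G^1 = G
G^2 = G * G = Q
G^3 = Q * G = G
G^4 = G * G = Q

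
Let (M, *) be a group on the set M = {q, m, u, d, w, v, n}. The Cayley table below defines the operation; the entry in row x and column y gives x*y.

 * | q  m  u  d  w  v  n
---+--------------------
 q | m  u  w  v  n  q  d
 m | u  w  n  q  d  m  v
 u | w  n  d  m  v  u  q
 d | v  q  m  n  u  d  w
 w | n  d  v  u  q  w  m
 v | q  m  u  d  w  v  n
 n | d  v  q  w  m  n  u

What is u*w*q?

q

u*w = v
v*q = q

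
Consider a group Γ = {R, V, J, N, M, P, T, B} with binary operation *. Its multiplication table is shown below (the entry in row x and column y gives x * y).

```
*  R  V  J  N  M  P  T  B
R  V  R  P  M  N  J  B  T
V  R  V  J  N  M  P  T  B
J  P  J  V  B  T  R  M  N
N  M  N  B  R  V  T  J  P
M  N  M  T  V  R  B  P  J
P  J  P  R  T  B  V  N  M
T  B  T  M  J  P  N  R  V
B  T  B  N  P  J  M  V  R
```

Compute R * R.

V

Read row R, column R: R * R = V.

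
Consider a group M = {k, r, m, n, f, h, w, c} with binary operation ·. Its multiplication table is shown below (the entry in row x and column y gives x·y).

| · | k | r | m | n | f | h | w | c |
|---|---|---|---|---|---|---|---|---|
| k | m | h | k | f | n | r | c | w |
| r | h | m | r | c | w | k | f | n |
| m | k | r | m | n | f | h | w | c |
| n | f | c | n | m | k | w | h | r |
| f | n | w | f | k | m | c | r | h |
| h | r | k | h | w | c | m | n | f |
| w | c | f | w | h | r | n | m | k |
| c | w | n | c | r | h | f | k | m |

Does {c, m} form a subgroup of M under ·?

{c, m} contains the identity m.
Checking products: every product of two elements of {c, m} (read from the table) lies in {c, m}, so the set is closed.
In a finite group, a nonempty closed subset is a subgroup. So {c, m} ≤ M.

Yes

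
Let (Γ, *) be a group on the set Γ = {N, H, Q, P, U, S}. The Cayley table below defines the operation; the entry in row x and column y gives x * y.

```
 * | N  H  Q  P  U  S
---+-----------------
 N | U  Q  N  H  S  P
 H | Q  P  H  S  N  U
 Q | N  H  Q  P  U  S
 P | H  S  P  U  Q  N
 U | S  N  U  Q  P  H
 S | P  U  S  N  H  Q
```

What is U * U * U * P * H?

S

U * U = P
P * U = Q
Q * P = P
P * H = S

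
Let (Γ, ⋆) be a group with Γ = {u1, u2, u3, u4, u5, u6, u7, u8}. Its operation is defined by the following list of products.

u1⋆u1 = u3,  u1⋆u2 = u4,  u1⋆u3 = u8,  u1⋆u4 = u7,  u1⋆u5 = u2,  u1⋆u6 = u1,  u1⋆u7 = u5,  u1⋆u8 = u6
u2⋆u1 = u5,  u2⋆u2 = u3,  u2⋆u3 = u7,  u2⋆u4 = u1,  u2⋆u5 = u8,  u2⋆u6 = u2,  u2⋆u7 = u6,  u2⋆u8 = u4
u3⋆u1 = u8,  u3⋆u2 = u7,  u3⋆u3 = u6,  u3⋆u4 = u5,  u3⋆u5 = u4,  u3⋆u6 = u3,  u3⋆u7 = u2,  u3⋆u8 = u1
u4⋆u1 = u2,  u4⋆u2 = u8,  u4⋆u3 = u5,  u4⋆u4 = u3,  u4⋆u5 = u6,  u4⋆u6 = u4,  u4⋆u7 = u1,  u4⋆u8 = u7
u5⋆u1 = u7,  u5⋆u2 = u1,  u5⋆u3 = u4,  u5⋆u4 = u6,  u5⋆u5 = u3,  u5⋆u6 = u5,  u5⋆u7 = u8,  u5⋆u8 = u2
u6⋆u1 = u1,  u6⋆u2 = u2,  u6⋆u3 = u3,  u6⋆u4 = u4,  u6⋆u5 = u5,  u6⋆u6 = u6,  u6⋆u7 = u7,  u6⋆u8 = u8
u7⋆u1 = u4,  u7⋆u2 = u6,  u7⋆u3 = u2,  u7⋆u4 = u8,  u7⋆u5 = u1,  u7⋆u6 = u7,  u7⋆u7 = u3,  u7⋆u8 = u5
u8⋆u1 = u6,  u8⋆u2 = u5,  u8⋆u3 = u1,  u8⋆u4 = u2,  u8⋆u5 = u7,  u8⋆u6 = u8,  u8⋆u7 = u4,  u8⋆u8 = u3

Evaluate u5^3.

u5^1 = u5
u5^2 = u5 ⋆ u5 = u3
u5^3 = u3 ⋆ u5 = u4

u4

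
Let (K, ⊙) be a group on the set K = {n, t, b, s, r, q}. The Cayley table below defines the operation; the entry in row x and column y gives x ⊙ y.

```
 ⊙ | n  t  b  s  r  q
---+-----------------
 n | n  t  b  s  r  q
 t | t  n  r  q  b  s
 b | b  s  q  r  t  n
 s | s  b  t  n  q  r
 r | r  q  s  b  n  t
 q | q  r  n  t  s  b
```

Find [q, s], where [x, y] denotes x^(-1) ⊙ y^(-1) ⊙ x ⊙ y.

q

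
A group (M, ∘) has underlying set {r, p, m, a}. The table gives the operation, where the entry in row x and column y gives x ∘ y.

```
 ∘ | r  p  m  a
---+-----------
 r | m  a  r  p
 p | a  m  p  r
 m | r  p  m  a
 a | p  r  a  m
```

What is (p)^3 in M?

p

p^1 = p
p^2 = p ∘ p = m
p^3 = m ∘ p = p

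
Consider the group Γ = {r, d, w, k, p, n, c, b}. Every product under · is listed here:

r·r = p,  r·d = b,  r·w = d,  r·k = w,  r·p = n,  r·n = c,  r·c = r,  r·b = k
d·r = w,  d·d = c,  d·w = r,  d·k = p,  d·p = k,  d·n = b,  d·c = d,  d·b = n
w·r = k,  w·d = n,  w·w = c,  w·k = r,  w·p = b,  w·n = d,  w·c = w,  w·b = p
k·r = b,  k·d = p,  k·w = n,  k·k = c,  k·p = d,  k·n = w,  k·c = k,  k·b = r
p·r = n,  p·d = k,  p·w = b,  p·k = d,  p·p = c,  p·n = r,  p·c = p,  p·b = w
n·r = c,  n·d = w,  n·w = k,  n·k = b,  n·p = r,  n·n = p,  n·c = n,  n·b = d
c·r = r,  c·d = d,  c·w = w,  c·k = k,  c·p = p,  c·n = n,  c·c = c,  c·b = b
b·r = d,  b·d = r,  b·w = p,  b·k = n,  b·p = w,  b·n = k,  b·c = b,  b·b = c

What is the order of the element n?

The identity element is c (its row matches the header).
n^1 = n
n^2 = n·n = p
n^3 = p·n = r
n^4 = r·n = c
The first power of n equal to the identity is n^4, so ord(n) = 4.

4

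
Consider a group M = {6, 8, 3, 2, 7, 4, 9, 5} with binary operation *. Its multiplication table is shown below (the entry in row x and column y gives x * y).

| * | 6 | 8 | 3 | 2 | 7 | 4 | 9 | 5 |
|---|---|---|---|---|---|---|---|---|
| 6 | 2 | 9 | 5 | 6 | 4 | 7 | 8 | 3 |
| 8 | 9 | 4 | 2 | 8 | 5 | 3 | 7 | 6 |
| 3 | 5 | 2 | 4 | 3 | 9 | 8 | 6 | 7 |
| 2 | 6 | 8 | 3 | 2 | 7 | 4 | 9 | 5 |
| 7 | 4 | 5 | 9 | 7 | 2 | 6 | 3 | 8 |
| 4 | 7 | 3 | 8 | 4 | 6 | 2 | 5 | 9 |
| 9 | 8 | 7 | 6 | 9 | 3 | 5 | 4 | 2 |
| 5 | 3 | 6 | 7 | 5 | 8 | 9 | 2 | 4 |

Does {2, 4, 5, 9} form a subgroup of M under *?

Yes

{2, 4, 5, 9} contains the identity 2.
Checking products: every product of two elements of {2, 4, 5, 9} (read from the table) lies in {2, 4, 5, 9}, so the set is closed.
In a finite group, a nonempty closed subset is a subgroup. So {2, 4, 5, 9} ≤ M.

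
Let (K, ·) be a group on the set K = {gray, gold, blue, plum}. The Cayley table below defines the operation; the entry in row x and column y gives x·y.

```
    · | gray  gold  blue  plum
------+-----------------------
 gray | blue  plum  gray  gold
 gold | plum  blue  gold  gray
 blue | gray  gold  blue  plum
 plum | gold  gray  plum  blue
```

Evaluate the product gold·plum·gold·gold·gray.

blue

gold·plum = gray
gray·gold = plum
plum·gold = gray
gray·gray = blue
(Structurally, K here is isomorphic to the Klein four-group V_4.)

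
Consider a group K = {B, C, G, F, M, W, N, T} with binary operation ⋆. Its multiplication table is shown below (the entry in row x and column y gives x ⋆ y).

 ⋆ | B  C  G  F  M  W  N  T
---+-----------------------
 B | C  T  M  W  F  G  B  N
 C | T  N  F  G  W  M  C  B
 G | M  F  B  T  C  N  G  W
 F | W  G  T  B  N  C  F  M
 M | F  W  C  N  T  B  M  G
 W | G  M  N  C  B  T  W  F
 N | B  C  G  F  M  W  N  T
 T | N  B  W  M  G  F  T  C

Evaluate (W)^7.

W^1 = W
W^2 = W ⋆ W = T
W^3 = T ⋆ W = F
W^4 = F ⋆ W = C
W^5 = C ⋆ W = M
W^6 = M ⋆ W = B
W^7 = B ⋆ W = G
(Structurally, K here is isomorphic to the cyclic group Z_8.)

G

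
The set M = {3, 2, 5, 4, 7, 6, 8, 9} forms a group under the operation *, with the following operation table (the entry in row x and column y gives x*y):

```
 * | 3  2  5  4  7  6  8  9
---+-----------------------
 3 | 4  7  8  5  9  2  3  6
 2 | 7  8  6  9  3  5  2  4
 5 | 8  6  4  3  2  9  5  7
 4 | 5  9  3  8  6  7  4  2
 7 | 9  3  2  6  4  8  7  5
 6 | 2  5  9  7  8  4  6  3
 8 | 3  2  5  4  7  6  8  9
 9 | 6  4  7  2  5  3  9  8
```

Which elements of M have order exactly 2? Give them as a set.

{2, 4, 9}

Identity is 8. Compute the order of each non-identity element by repeated multiplication:
  3: 3 → 4 → 5 → 8  (order 4)
  2: 2 → 8  (order 2)
  5: 5 → 4 → 3 → 8  (order 4)
  4: 4 → 8  (order 2)
  7: 7 → 4 → 6 → 8  (order 4)
  6: 6 → 4 → 7 → 8  (order 4)
  9: 9 → 8  (order 2)
Elements of order 2: {2, 4, 9}.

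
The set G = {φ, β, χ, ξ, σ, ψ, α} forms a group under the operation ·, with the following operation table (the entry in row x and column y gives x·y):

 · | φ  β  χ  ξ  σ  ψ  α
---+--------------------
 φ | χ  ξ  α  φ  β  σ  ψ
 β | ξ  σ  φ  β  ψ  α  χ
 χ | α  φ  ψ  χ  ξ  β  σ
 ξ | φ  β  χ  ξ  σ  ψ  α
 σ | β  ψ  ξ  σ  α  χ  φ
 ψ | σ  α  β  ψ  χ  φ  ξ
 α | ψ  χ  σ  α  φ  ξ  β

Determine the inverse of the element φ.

β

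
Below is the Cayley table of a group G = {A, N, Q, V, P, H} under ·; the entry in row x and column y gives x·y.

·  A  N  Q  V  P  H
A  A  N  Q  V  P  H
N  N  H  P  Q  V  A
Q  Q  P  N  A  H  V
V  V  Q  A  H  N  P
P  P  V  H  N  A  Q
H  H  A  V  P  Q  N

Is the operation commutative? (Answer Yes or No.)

Check whether the table is symmetric across its main diagonal.
Every entry (row x, col y) equals the entry (row y, col x), so G is abelian.

Yes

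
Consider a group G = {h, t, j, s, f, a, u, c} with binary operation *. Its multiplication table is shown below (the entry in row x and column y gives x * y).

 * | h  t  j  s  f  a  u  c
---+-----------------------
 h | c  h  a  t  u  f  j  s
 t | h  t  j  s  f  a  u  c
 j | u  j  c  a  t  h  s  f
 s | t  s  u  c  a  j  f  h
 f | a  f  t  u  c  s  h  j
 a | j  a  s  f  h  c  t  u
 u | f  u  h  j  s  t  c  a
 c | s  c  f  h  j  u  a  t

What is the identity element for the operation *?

The identity e satisfies e * x = x for all x, so its row in the table reproduces the column headers.
Row t reads: h, t, j, s, f, a, u, c — exactly the header order. So t is the identity.

t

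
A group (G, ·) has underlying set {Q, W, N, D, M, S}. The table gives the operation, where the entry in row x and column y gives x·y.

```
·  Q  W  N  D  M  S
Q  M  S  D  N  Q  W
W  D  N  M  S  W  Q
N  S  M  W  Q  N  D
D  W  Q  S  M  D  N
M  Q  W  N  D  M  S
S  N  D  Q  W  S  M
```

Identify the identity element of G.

The identity e satisfies e·x = x for all x, so its row in the table reproduces the column headers.
Row M reads: Q, W, N, D, M, S — exactly the header order. So M is the identity.
(Structurally, G here is isomorphic to the symmetric group S_3.)

M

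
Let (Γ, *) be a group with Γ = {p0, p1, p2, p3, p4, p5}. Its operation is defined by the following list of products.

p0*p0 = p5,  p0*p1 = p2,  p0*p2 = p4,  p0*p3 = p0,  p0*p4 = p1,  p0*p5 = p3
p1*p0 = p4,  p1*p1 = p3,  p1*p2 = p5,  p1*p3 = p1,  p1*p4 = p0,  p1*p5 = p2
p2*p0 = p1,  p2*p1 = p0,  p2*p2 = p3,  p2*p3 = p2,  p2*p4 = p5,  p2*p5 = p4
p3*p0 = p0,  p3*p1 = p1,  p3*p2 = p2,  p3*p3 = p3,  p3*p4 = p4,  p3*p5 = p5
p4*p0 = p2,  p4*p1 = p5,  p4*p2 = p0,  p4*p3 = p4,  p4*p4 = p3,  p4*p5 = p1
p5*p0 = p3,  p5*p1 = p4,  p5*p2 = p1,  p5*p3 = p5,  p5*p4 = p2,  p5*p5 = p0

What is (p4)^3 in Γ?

p4

p4^1 = p4
p4^2 = p4 * p4 = p3
p4^3 = p3 * p4 = p4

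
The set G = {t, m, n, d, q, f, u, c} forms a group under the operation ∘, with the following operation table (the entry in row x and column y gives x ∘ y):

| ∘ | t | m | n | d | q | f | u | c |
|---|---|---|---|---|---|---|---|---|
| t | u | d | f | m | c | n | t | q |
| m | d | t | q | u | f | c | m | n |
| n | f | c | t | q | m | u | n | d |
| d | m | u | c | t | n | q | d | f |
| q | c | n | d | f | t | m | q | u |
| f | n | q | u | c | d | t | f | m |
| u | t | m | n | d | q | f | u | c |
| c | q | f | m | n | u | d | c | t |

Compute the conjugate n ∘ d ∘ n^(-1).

The identity is u. In row n, the entry u sits in column f, so n^(-1) = f.
n ∘ d = q
q ∘ f = m
(Structurally, G here is isomorphic to the quaternion group Q_8.)

m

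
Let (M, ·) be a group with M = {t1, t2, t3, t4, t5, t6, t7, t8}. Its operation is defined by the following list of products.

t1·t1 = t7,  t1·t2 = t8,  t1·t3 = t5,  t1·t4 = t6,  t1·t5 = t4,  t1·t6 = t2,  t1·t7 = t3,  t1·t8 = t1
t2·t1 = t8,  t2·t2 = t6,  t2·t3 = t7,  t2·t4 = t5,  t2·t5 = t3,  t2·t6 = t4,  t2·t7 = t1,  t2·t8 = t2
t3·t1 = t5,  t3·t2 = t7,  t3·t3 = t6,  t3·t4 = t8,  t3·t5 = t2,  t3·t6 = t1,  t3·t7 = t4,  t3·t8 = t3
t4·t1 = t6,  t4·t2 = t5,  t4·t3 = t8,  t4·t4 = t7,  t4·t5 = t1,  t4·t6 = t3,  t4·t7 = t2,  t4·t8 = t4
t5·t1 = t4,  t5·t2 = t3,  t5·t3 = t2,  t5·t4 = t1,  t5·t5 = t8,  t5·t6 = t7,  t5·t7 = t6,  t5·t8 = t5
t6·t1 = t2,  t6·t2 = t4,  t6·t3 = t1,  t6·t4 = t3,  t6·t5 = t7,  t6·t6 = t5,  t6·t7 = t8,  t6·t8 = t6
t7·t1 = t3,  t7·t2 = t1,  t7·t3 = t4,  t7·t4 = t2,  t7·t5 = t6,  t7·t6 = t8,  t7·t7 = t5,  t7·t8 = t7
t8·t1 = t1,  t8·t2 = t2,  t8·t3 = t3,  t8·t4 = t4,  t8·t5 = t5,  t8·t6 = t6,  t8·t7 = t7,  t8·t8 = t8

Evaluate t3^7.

t4

t3^1 = t3
t3^2 = t3·t3 = t6
t3^3 = t6·t3 = t1
t3^4 = t1·t3 = t5
t3^5 = t5·t3 = t2
t3^6 = t2·t3 = t7
t3^7 = t7·t3 = t4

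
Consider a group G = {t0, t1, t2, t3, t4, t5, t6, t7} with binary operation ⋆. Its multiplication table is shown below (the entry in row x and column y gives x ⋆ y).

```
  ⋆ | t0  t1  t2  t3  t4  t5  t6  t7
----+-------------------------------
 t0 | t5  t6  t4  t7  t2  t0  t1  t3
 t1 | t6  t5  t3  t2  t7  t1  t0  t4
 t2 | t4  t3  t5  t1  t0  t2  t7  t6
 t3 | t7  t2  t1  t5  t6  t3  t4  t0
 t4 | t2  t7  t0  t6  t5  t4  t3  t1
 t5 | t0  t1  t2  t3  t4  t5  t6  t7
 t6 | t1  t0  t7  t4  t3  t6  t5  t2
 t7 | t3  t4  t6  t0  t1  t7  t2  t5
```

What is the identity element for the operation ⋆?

t5

The identity e satisfies e ⋆ x = x for all x, so its row in the table reproduces the column headers.
Row t5 reads: t0, t1, t2, t3, t4, t5, t6, t7 — exactly the header order. So t5 is the identity.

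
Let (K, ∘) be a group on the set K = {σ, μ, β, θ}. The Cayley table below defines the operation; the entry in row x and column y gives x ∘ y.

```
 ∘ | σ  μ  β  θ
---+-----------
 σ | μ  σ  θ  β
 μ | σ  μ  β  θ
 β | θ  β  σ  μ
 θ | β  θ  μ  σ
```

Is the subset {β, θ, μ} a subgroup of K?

θ ∘ θ = σ, which is not in {β, θ, μ}.
The subset is not closed under ∘, so it is not a subgroup.

No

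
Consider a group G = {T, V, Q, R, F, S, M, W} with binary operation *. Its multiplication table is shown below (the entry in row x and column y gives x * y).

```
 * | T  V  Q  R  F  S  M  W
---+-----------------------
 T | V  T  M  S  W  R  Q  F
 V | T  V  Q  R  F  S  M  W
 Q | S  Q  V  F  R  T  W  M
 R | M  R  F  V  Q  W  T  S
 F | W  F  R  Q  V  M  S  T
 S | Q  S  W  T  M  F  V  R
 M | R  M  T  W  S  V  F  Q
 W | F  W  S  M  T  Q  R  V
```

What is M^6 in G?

M^1 = M
M^2 = M * M = F
M^3 = F * M = S
M^4 = S * M = V
M^5 = V * M = M
M^6 = M * M = F
(Structurally, G here is isomorphic to the dihedral group D_4.)

F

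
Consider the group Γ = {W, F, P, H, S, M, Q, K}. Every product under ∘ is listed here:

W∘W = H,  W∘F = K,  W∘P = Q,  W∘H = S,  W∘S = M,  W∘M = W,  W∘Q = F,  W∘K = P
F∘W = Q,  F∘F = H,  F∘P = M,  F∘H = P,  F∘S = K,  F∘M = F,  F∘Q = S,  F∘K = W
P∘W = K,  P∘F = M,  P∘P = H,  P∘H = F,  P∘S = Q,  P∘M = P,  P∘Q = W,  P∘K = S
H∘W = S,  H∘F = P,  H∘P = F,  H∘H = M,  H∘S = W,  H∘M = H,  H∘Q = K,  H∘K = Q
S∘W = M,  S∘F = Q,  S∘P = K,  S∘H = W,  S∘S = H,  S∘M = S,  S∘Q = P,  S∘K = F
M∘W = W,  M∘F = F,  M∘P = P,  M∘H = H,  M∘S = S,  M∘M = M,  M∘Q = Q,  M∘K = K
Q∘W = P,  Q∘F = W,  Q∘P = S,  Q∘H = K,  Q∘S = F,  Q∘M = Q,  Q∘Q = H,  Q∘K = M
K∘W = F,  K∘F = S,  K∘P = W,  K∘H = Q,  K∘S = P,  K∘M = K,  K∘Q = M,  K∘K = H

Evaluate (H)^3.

H

H^1 = H
H^2 = H ∘ H = M
H^3 = M ∘ H = H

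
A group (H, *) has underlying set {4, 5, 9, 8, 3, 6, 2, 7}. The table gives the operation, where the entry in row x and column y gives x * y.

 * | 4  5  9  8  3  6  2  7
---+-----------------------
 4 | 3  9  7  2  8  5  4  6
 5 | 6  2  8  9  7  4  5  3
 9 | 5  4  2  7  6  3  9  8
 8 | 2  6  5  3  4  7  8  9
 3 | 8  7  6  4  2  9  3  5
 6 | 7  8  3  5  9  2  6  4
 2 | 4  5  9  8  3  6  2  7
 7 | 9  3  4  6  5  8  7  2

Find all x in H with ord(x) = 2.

Identity is 2. Compute the order of each non-identity element by repeated multiplication:
  4: 4 → 3 → 8 → 2  (order 4)
  5: 5 → 2  (order 2)
  9: 9 → 2  (order 2)
  8: 8 → 3 → 4 → 2  (order 4)
  3: 3 → 2  (order 2)
  6: 6 → 2  (order 2)
  7: 7 → 2  (order 2)
Elements of order 2: {3, 5, 6, 7, 9}.
(Structurally, H here is isomorphic to the dihedral group D_4.)

{3, 5, 6, 7, 9}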